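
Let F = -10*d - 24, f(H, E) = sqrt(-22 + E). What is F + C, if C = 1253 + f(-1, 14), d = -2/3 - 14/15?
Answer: 1245 + 2*I*sqrt(2) ≈ 1245.0 + 2.8284*I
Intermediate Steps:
d = -8/5 (d = -2*1/3 - 14*1/15 = -2/3 - 14/15 = -8/5 ≈ -1.6000)
C = 1253 + 2*I*sqrt(2) (C = 1253 + sqrt(-22 + 14) = 1253 + sqrt(-8) = 1253 + 2*I*sqrt(2) ≈ 1253.0 + 2.8284*I)
F = -8 (F = -10*(-8/5) - 24 = 16 - 24 = -8)
F + C = -8 + (1253 + 2*I*sqrt(2)) = 1245 + 2*I*sqrt(2)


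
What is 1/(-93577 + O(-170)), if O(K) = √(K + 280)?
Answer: -8507/796059529 - √110/8756654819 ≈ -1.0688e-5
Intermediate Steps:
O(K) = √(280 + K)
1/(-93577 + O(-170)) = 1/(-93577 + √(280 - 170)) = 1/(-93577 + √110)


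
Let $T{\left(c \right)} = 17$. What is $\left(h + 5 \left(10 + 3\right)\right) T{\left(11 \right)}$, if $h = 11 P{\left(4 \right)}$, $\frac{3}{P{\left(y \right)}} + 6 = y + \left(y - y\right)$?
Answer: $\frac{1649}{2} \approx 824.5$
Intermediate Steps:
$P{\left(y \right)} = \frac{3}{-6 + y}$ ($P{\left(y \right)} = \frac{3}{-6 + \left(y + \left(y - y\right)\right)} = \frac{3}{-6 + \left(y + 0\right)} = \frac{3}{-6 + y}$)
$h = - \frac{33}{2}$ ($h = 11 \frac{3}{-6 + 4} = 11 \frac{3}{-2} = 11 \cdot 3 \left(- \frac{1}{2}\right) = 11 \left(- \frac{3}{2}\right) = - \frac{33}{2} \approx -16.5$)
$\left(h + 5 \left(10 + 3\right)\right) T{\left(11 \right)} = \left(- \frac{33}{2} + 5 \left(10 + 3\right)\right) 17 = \left(- \frac{33}{2} + 5 \cdot 13\right) 17 = \left(- \frac{33}{2} + 65\right) 17 = \frac{97}{2} \cdot 17 = \frac{1649}{2}$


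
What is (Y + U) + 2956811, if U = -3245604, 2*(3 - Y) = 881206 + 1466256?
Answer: -1462521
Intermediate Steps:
Y = -1173728 (Y = 3 - (881206 + 1466256)/2 = 3 - ½*2347462 = 3 - 1173731 = -1173728)
(Y + U) + 2956811 = (-1173728 - 3245604) + 2956811 = -4419332 + 2956811 = -1462521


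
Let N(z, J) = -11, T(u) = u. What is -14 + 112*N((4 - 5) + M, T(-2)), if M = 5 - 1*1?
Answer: -1246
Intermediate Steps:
M = 4 (M = 5 - 1 = 4)
-14 + 112*N((4 - 5) + M, T(-2)) = -14 + 112*(-11) = -14 - 1232 = -1246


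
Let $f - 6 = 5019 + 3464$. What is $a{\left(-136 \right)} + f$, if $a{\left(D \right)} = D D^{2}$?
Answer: $-2506967$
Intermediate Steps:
$f = 8489$ ($f = 6 + \left(5019 + 3464\right) = 6 + 8483 = 8489$)
$a{\left(D \right)} = D^{3}$
$a{\left(-136 \right)} + f = \left(-136\right)^{3} + 8489 = -2515456 + 8489 = -2506967$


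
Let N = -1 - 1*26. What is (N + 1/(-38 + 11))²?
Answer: 532900/729 ≈ 731.00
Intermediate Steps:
N = -27 (N = -1 - 26 = -27)
(N + 1/(-38 + 11))² = (-27 + 1/(-38 + 11))² = (-27 + 1/(-27))² = (-27 - 1/27)² = (-730/27)² = 532900/729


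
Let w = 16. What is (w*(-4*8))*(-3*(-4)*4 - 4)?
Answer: -22528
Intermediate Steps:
(w*(-4*8))*(-3*(-4)*4 - 4) = (16*(-4*8))*(-3*(-4)*4 - 4) = (16*(-32))*(12*4 - 4) = -512*(48 - 4) = -512*44 = -22528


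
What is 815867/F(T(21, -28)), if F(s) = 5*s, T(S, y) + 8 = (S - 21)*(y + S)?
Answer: -815867/40 ≈ -20397.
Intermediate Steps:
T(S, y) = -8 + (-21 + S)*(S + y) (T(S, y) = -8 + (S - 21)*(y + S) = -8 + (-21 + S)*(S + y))
815867/F(T(21, -28)) = 815867/((5*(-8 + 21**2 - 21*21 - 21*(-28) + 21*(-28)))) = 815867/((5*(-8 + 441 - 441 + 588 - 588))) = 815867/((5*(-8))) = 815867/(-40) = 815867*(-1/40) = -815867/40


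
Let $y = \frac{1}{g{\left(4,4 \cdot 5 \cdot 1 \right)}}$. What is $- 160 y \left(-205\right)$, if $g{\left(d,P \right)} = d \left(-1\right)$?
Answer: $-8200$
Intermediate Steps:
$g{\left(d,P \right)} = - d$
$y = - \frac{1}{4}$ ($y = \frac{1}{\left(-1\right) 4} = \frac{1}{-4} = - \frac{1}{4} \approx -0.25$)
$- 160 y \left(-205\right) = \left(-160\right) \left(- \frac{1}{4}\right) \left(-205\right) = 40 \left(-205\right) = -8200$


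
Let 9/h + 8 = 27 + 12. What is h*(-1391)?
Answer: -12519/31 ≈ -403.84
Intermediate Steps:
h = 9/31 (h = 9/(-8 + (27 + 12)) = 9/(-8 + 39) = 9/31 ≈ 0.29032)
h*(-1391) = (9/31)*(-1391) = -12519/31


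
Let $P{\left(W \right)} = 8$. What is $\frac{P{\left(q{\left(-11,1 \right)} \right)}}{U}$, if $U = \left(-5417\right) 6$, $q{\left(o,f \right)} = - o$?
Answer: $- \frac{4}{16251} \approx -0.00024614$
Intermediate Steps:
$U = -32502$
$\frac{P{\left(q{\left(-11,1 \right)} \right)}}{U} = \frac{8}{-32502} = 8 \left(- \frac{1}{32502}\right) = - \frac{4}{16251}$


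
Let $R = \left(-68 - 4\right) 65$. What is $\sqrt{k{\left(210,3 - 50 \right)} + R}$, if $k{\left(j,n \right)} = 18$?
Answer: $3 i \sqrt{518} \approx 68.279 i$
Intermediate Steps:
$R = -4680$ ($R = \left(-72\right) 65 = -4680$)
$\sqrt{k{\left(210,3 - 50 \right)} + R} = \sqrt{18 - 4680} = \sqrt{-4662} = 3 i \sqrt{518}$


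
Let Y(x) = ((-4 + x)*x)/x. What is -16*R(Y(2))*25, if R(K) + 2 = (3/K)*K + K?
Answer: 400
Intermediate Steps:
Y(x) = -4 + x (Y(x) = (x*(-4 + x))/x = -4 + x)
R(K) = 1 + K (R(K) = -2 + ((3/K)*K + K) = -2 + (3 + K) = 1 + K)
-16*R(Y(2))*25 = -16*(1 + (-4 + 2))*25 = -16*(1 - 2)*25 = -16*(-1)*25 = 16*25 = 400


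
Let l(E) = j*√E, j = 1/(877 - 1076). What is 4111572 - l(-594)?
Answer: 4111572 + 3*I*√66/199 ≈ 4.1116e+6 + 0.12247*I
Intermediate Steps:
j = -1/199 (j = 1/(-199) = -1/199 ≈ -0.0050251)
l(E) = -√E/199
4111572 - l(-594) = 4111572 - (-1)*√(-594)/199 = 4111572 - (-1)*3*I*√66/199 = 4111572 - (-3)*I*√66/199 = 4111572 + 3*I*√66/199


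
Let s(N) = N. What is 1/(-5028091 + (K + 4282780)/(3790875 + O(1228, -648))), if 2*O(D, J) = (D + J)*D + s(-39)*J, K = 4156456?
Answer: -4159631/20914994755185 ≈ -1.9888e-7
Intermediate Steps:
O(D, J) = -39*J/2 + D*(D + J)/2 (O(D, J) = ((D + J)*D - 39*J)/2 = (D*(D + J) - 39*J)/2 = (-39*J + D*(D + J))/2 = -39*J/2 + D*(D + J)/2)
1/(-5028091 + (K + 4282780)/(3790875 + O(1228, -648))) = 1/(-5028091 + (4156456 + 4282780)/(3790875 + ((½)*1228² - 39/2*(-648) + (½)*1228*(-648)))) = 1/(-5028091 + 8439236/(3790875 + ((½)*1507984 + 12636 - 397872))) = 1/(-5028091 + 8439236/(3790875 + (753992 + 12636 - 397872))) = 1/(-5028091 + 8439236/(3790875 + 368756)) = 1/(-5028091 + 8439236/4159631) = 1/(-20914994755185/4159631) = -4159631/20914994755185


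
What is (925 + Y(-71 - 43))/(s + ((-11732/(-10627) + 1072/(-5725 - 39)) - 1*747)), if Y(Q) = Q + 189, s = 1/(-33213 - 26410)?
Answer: -456518613930500/340600328873613 ≈ -1.3403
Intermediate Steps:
s = -1/59623 (s = 1/(-59623) = -1/59623 ≈ -1.6772e-5)
Y(Q) = 189 + Q
(925 + Y(-71 - 43))/(s + ((-11732/(-10627) + 1072/(-5725 - 39)) - 1*747)) = (925 + (189 + (-71 - 43)))/(-1/59623 + ((-11732/(-10627) + 1072/(-5725 - 39)) - 1*747)) = (925 + (189 - 114))/(-1/59623 + ((-11732*(-1/10627) + 1072/(-5764)) - 747)) = (925 + 75)/(-1/59623 + ((11732/10627 + 1072*(-1/5764)) - 747)) = 1000/(-1/59623 + ((11732/10627 - 268/1441) - 747)) = 1000/(-1/59623 + (14057776/15313507 - 747)) = 1000/(-1/59623 - 11425131953/15313507) = 1000/(-681200657747226/913037227861) = 1000*(-913037227861/681200657747226) = -456518613930500/340600328873613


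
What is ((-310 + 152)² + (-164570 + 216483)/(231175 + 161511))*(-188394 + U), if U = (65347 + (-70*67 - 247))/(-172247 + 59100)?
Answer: -104482423513488641588/22215621421 ≈ -4.7031e+9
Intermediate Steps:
U = -60410/113147 (U = (65347 + (-4690 - 247))/(-113147) = (65347 - 4937)*(-1/113147) = 60410*(-1/113147) = -60410/113147 ≈ -0.53391)
((-310 + 152)² + (-164570 + 216483)/(231175 + 161511))*(-188394 + U) = ((-310 + 152)² + (-164570 + 216483)/(231175 + 161511))*(-188394 - 60410/113147) = ((-158)² + 51913/392686)*(-21316276328/113147) = (24964 + 51913*(1/392686))*(-21316276328/113147) = (24964 + 51913/392686)*(-21316276328/113147) = (9803065217/392686)*(-21316276328/113147) = -104482423513488641588/22215621421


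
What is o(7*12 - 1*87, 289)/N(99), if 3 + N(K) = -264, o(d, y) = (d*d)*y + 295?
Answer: -2896/267 ≈ -10.846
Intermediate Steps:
o(d, y) = 295 + y*d² (o(d, y) = d²*y + 295 = y*d² + 295 = 295 + y*d²)
N(K) = -267 (N(K) = -3 - 264 = -267)
o(7*12 - 1*87, 289)/N(99) = (295 + 289*(7*12 - 1*87)²)/(-267) = (295 + 289*(84 - 87)²)*(-1/267) = (295 + 289*(-3)²)*(-1/267) = (295 + 289*9)*(-1/267) = (295 + 2601)*(-1/267) = 2896*(-1/267) = -2896/267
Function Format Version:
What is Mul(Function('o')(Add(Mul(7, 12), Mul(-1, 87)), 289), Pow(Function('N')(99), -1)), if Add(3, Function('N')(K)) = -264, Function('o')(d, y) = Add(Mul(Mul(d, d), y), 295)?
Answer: Rational(-2896, 267) ≈ -10.846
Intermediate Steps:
Function('o')(d, y) = Add(295, Mul(y, Pow(d, 2))) (Function('o')(d, y) = Add(Mul(Pow(d, 2), y), 295) = Add(Mul(y, Pow(d, 2)), 295) = Add(295, Mul(y, Pow(d, 2))))
Function('N')(K) = -267 (Function('N')(K) = Add(-3, -264) = -267)
Mul(Function('o')(Add(Mul(7, 12), Mul(-1, 87)), 289), Pow(Function('N')(99), -1)) = Mul(Add(295, Mul(289, Pow(Add(Mul(7, 12), Mul(-1, 87)), 2))), Pow(-267, -1)) = Mul(Add(295, Mul(289, Pow(Add(84, -87), 2))), Rational(-1, 267)) = Mul(Add(295, Mul(289, Pow(-3, 2))), Rational(-1, 267)) = Mul(Add(295, Mul(289, 9)), Rational(-1, 267)) = Mul(Add(295, 2601), Rational(-1, 267)) = Mul(2896, Rational(-1, 267)) = Rational(-2896, 267)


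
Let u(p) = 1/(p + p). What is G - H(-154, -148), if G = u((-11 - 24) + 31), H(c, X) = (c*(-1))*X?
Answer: 182335/8 ≈ 22792.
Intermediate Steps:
u(p) = 1/(2*p)
H(c, X) = -X*c (H(c, X) = (-c)*X = -X*c)
G = -⅛ (G = 1/(2*((-11 - 24) + 31)) = 1/(2*(-35 + 31)) = (½)/(-4) = (½)*(-¼) = -⅛ ≈ -0.12500)
G - H(-154, -148) = -⅛ - (-1)*(-148)*(-154) = -⅛ - 1*(-22792) = -⅛ + 22792 = 182335/8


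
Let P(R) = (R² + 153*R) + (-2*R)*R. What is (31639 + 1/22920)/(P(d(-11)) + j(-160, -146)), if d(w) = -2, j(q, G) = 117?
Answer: -725165881/4423560 ≈ -163.93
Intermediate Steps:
P(R) = -R² + 153*R (P(R) = (R² + 153*R) - 2*R² = -R² + 153*R)
(31639 + 1/22920)/(P(d(-11)) + j(-160, -146)) = (31639 + 1/22920)/(-2*(153 - 1*(-2)) + 117) = (31639 + 1/22920)/(-2*(153 + 2) + 117) = 725165881/(22920*(-2*155 + 117)) = 725165881/(22920*(-310 + 117)) = (725165881/22920)/(-193) = (725165881/22920)*(-1/193) = -725165881/4423560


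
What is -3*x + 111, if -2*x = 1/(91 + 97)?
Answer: 41739/376 ≈ 111.01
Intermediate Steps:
x = -1/376 (x = -1/(2*(91 + 97)) = -½/188 = -½*1/188 = -1/376 ≈ -0.0026596)
-3*x + 111 = -3*(-1/376) + 111 = 3/376 + 111 = 41739/376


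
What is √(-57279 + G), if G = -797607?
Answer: I*√854886 ≈ 924.6*I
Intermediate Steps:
√(-57279 + G) = √(-57279 - 797607) = √(-854886) = I*√854886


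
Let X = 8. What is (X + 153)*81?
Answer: 13041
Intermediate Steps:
(X + 153)*81 = (8 + 153)*81 = 161*81 = 13041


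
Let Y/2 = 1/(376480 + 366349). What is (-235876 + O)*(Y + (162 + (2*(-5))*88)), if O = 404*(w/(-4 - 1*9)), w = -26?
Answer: 125373804582960/742829 ≈ 1.6878e+8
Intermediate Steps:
Y = 2/742829 (Y = 2/(376480 + 366349) = 2/742829 ≈ 2.6924e-6)
O = 808 (O = 404*(-26/(-4 - 1*9)) = 404*(-26/(-4 - 9)) = 404*(-26/(-13)) = 404*(-26*(-1/13)) = 404*2 = 808)
(-235876 + O)*(Y + (162 + (2*(-5))*88)) = (-235876 + 808)*(2/742829 + (162 + (2*(-5))*88)) = -235068*(2/742829 + (162 - 10*88)) = -235068*(2/742829 + (162 - 880)) = -235068*(2/742829 - 718) = -235068*(-533351220/742829) = 125373804582960/742829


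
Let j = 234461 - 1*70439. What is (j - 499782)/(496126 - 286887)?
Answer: -335760/209239 ≈ -1.6047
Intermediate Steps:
j = 164022 (j = 234461 - 70439 = 164022)
(j - 499782)/(496126 - 286887) = (164022 - 499782)/(496126 - 286887) = -335760/209239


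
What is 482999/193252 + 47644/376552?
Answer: 23885192217/9096178388 ≈ 2.6259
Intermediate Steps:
482999/193252 + 47644/376552 = 482999*(1/193252) + 47644*(1/376552) = 482999/193252 + 11911/94138 = 23885192217/9096178388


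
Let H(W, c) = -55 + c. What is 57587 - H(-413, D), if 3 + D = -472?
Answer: 58117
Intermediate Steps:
D = -475 (D = -3 - 472 = -475)
57587 - H(-413, D) = 57587 - (-55 - 475) = 57587 - 1*(-530) = 57587 + 530 = 58117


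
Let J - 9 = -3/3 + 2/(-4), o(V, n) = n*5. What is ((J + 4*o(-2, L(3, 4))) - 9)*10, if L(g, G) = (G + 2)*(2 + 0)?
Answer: 2385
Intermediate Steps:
L(g, G) = 4 + 2*G (L(g, G) = (2 + G)*2 = 4 + 2*G)
o(V, n) = 5*n
J = 15/2 (J = 9 + (-3/3 + 2/(-4)) = 9 + (-3*1/3 + 2*(-1/4)) = 9 + (-1 - 1/2) = 9 - 3/2 = 15/2 ≈ 7.5000)
((J + 4*o(-2, L(3, 4))) - 9)*10 = ((15/2 + 4*(5*(4 + 2*4))) - 9)*10 = ((15/2 + 4*(5*(4 + 8))) - 9)*10 = ((15/2 + 4*(5*12)) - 9)*10 = ((15/2 + 4*60) - 9)*10 = ((15/2 + 240) - 9)*10 = (495/2 - 9)*10 = (477/2)*10 = 2385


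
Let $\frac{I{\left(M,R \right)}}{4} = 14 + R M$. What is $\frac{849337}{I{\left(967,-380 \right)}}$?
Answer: $- \frac{18071}{31272} \approx -0.57787$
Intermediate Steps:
$I{\left(M,R \right)} = 56 + 4 M R$ ($I{\left(M,R \right)} = 4 \left(14 + R M\right) = 4 \left(14 + M R\right) = 56 + 4 M R$)
$\frac{849337}{I{\left(967,-380 \right)}} = \frac{849337}{56 + 4 \cdot 967 \left(-380\right)} = \frac{849337}{56 - 1469840} = \frac{849337}{-1469784} = 849337 \left(- \frac{1}{1469784}\right) = - \frac{18071}{31272}$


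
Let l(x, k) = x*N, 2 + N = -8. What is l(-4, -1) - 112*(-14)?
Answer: 1608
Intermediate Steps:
N = -10 (N = -2 - 8 = -10)
l(x, k) = -10*x (l(x, k) = x*(-10) = -10*x)
l(-4, -1) - 112*(-14) = -10*(-4) - 112*(-14) = 40 + 1568 = 1608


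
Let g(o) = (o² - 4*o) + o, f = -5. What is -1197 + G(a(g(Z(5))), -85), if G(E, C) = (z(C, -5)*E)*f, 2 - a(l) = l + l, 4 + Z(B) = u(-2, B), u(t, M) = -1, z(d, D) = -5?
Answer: -3147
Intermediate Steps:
Z(B) = -5 (Z(B) = -4 - 1 = -5)
g(o) = o² - 3*o
a(l) = 2 - 2*l (a(l) = 2 - (l + l) = 2 - 2*l)
G(E, C) = 25*E (G(E, C) = -5*E*(-5) = 25*E)
-1197 + G(a(g(Z(5))), -85) = -1197 + 25*(2 - (-10)*(-3 - 5)) = -1197 + 25*(2 - (-10)*(-8)) = -1197 + 25*(2 - 2*40) = -1197 + 25*(2 - 80) = -1197 + 25*(-78) = -1197 - 1950 = -3147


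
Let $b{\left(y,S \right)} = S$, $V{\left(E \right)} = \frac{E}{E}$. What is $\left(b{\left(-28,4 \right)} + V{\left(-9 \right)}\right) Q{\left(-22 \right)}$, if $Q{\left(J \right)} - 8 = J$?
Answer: $-70$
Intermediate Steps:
$V{\left(E \right)} = 1$
$Q{\left(J \right)} = 8 + J$
$\left(b{\left(-28,4 \right)} + V{\left(-9 \right)}\right) Q{\left(-22 \right)} = \left(4 + 1\right) \left(8 - 22\right) = 5 \left(-14\right) = -70$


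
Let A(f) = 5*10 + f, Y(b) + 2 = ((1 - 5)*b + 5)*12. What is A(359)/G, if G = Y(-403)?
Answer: 409/19402 ≈ 0.021080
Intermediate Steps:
Y(b) = 58 - 48*b (Y(b) = -2 + ((1 - 5)*b + 5)*12 = -2 + (-4*b + 5)*12 = -2 + (5 - 4*b)*12 = -2 + (60 - 48*b) = 58 - 48*b)
G = 19402 (G = 58 - 48*(-403) = 58 + 19344 = 19402)
A(f) = 50 + f
A(359)/G = (50 + 359)/19402 = 409*(1/19402) = 409/19402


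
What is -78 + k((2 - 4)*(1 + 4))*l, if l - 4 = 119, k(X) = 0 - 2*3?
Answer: -816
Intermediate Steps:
k(X) = -6 (k(X) = 0 - 6 = -6)
l = 123 (l = 4 + 119 = 123)
-78 + k((2 - 4)*(1 + 4))*l = -78 - 6*123 = -78 - 738 = -816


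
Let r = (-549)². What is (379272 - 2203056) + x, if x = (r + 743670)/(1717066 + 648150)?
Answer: -4313642052273/2365216 ≈ -1.8238e+6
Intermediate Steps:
r = 301401
x = 1045071/2365216 (x = (301401 + 743670)/(1717066 + 648150) = 1045071/2365216 ≈ 0.44185)
(379272 - 2203056) + x = (379272 - 2203056) + 1045071/2365216 = -1823784 + 1045071/2365216 = -4313642052273/2365216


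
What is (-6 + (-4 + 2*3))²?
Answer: 16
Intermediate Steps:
(-6 + (-4 + 2*3))² = (-6 + (-4 + 6))² = (-6 + 2)² = (-4)² = 16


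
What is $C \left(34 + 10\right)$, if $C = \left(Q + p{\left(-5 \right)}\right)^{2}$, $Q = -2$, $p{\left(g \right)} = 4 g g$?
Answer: $422576$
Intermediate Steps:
$p{\left(g \right)} = 4 g^{2}$
$C = 9604$ ($C = \left(-2 + 4 \left(-5\right)^{2}\right)^{2} = \left(-2 + 4 \cdot 25\right)^{2} = \left(-2 + 100\right)^{2} = 98^{2} = 9604$)
$C \left(34 + 10\right) = 9604 \left(34 + 10\right) = 9604 \cdot 44 = 422576$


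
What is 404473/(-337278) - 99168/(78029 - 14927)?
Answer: -9828373325/3547152726 ≈ -2.7708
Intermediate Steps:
404473/(-337278) - 99168/(78029 - 14927) = 404473*(-1/337278) - 99168/63102 = -404473/337278 - 99168*1/63102 = -404473/337278 - 16528/10517 = -9828373325/3547152726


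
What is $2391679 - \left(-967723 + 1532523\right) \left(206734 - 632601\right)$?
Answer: $240532073279$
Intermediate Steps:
$2391679 - \left(-967723 + 1532523\right) \left(206734 - 632601\right) = 2391679 - 564800 \left(-425867\right) = 2391679 - -240529681600 = 2391679 + 240529681600 = 240532073279$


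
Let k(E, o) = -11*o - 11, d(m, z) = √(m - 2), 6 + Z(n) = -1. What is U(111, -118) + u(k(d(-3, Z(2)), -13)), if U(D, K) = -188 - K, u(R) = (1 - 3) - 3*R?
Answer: -468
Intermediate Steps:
Z(n) = -7 (Z(n) = -6 - 1 = -7)
d(m, z) = √(-2 + m)
k(E, o) = -11 - 11*o
u(R) = -2 - 3*R
U(111, -118) + u(k(d(-3, Z(2)), -13)) = (-188 - 1*(-118)) + (-2 - 3*(-11 - 11*(-13))) = (-188 + 118) + (-2 - 3*(-11 + 143)) = -70 + (-2 - 3*132) = -70 + (-2 - 396) = -70 - 398 = -468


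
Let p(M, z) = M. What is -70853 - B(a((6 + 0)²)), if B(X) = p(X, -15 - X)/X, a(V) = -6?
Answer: -70854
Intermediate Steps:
B(X) = 1 (B(X) = X/X = 1)
-70853 - B(a((6 + 0)²)) = -70853 - 1*1 = -70853 - 1 = -70854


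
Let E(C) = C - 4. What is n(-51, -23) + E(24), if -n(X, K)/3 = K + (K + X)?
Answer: 311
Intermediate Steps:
E(C) = -4 + C
n(X, K) = -6*K - 3*X (n(X, K) = -3*(K + (K + X)) = -3*(X + 2*K) = -6*K - 3*X)
n(-51, -23) + E(24) = (-6*(-23) - 3*(-51)) + (-4 + 24) = (138 + 153) + 20 = 291 + 20 = 311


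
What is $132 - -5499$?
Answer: $5631$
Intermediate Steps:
$132 - -5499 = 132 + 5499 = 5631$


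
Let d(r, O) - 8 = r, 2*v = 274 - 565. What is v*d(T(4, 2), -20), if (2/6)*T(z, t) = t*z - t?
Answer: -3783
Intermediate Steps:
T(z, t) = -3*t + 3*t*z (T(z, t) = 3*(t*z - t) = 3*(-t + t*z) = -3*t + 3*t*z)
v = -291/2 (v = (274 - 565)/2 = (½)*(-291) = -291/2 ≈ -145.50)
d(r, O) = 8 + r
v*d(T(4, 2), -20) = -291*(8 + 3*2*(-1 + 4))/2 = -291*(8 + 3*2*3)/2 = -291*(8 + 18)/2 = -291/2*26 = -3783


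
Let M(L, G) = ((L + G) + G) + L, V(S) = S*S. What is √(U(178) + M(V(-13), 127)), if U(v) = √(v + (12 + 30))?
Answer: √(592 + 2*√55) ≈ 24.634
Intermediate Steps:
U(v) = √(42 + v) (U(v) = √(v + 42) = √(42 + v))
V(S) = S²
M(L, G) = 2*G + 2*L (M(L, G) = ((G + L) + G) + L = (L + 2*G) + L = 2*G + 2*L)
√(U(178) + M(V(-13), 127)) = √(√(42 + 178) + (2*127 + 2*(-13)²)) = √(√220 + (254 + 2*169)) = √(2*√55 + (254 + 338)) = √(2*√55 + 592) = √(592 + 2*√55)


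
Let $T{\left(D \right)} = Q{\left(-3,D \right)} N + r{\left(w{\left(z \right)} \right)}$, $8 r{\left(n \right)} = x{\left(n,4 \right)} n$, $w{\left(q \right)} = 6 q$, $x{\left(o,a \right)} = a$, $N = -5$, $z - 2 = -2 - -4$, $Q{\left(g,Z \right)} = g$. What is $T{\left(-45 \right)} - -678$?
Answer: $705$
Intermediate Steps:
$z = 4$ ($z = 2 - -2 = 2 + \left(-2 + 4\right) = 2 + 2 = 4$)
$r{\left(n \right)} = \frac{n}{2}$ ($r{\left(n \right)} = \frac{4 n}{8} = \frac{n}{2}$)
$T{\left(D \right)} = 27$ ($T{\left(D \right)} = \left(-3\right) \left(-5\right) + \frac{6 \cdot 4}{2} = 15 + \frac{1}{2} \cdot 24 = 15 + 12 = 27$)
$T{\left(-45 \right)} - -678 = 27 - -678 = 27 + 678 = 705$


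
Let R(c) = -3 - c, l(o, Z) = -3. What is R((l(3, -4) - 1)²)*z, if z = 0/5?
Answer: 0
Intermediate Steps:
z = 0 (z = (⅕)*0 = 0)
R((l(3, -4) - 1)²)*z = (-3 - (-3 - 1)²)*0 = (-3 - 1*(-4)²)*0 = (-3 - 1*16)*0 = (-3 - 16)*0 = -19*0 = 0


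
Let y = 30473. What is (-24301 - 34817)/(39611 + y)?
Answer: -29559/35042 ≈ -0.84353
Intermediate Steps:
(-24301 - 34817)/(39611 + y) = (-24301 - 34817)/(39611 + 30473) = -59118/70084 = -59118*1/70084 = -29559/35042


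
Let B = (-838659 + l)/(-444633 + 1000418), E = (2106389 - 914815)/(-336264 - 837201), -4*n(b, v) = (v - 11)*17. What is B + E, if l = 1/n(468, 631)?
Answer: -867650660100868/343706367128175 ≈ -2.5244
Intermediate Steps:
n(b, v) = 187/4 - 17*v/4 (n(b, v) = -(v - 11)*17/4 = -(-11 + v)*17/4 = -(-187 + 17*v)/4 = 187/4 - 17*v/4)
l = -1/2635 (l = 1/(187/4 - 17/4*631) = 1/(187/4 - 10727/4) = 1/(-2635) = -1/2635 ≈ -0.00037951)
E = -1191574/1173465 (E = 1191574/(-1173465) = 1191574*(-1/1173465) = -1191574/1173465 ≈ -1.0154)
B = -2209866466/1464493475 (B = (-838659 - 1/2635)/(-444633 + 1000418) = -2209866466/2635/555785 = -2209866466/2635*1/555785 = -2209866466/1464493475 ≈ -1.5090)
B + E = -2209866466/1464493475 - 1191574/1173465 = -867650660100868/343706367128175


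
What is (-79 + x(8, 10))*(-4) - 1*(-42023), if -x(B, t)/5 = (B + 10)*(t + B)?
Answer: 48819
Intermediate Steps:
x(B, t) = -5*(10 + B)*(B + t) (x(B, t) = -5*(B + 10)*(t + B) = -5*(10 + B)*(B + t))
(-79 + x(8, 10))*(-4) - 1*(-42023) = (-79 + (-50*8 - 50*10 - 5*8**2 - 5*8*10))*(-4) - 1*(-42023) = (-79 + (-400 - 500 - 5*64 - 400))*(-4) + 42023 = (-79 + (-400 - 500 - 320 - 400))*(-4) + 42023 = (-79 - 1620)*(-4) + 42023 = -1699*(-4) + 42023 = 6796 + 42023 = 48819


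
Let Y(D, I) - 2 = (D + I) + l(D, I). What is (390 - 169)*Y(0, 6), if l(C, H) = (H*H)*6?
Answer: 49504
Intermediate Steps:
l(C, H) = 6*H**2 (l(C, H) = H**2*6 = 6*H**2)
Y(D, I) = 2 + D + I + 6*I**2 (Y(D, I) = 2 + ((D + I) + 6*I**2) = 2 + (D + I + 6*I**2) = 2 + D + I + 6*I**2)
(390 - 169)*Y(0, 6) = (390 - 169)*(2 + 0 + 6 + 6*6**2) = 221*(2 + 0 + 6 + 6*36) = 221*(2 + 0 + 6 + 216) = 221*224 = 49504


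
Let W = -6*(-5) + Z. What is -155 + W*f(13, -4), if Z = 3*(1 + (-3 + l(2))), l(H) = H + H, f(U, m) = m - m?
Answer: -155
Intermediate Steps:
f(U, m) = 0
l(H) = 2*H
Z = 6 (Z = 3*(1 + (-3 + 2*2)) = 3*(1 + (-3 + 4)) = 3*(1 + 1) = 3*2 = 6)
W = 36 (W = -6*(-5) + 6 = 30 + 6 = 36)
-155 + W*f(13, -4) = -155 + 36*0 = -155 + 0 = -155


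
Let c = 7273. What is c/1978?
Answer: 7273/1978 ≈ 3.6769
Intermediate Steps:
c/1978 = 7273/1978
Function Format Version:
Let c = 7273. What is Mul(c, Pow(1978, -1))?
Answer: Rational(7273, 1978) ≈ 3.6769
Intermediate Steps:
Mul(c, Pow(1978, -1)) = Mul(7273, Pow(1978, -1)) = Mul(7273, Rational(1, 1978)) = Rational(7273, 1978)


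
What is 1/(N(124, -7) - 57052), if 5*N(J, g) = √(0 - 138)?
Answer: -713150/40686633869 - 5*I*√138/81373267738 ≈ -1.7528e-5 - 7.2182e-10*I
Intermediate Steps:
N(J, g) = I*√138/5 (N(J, g) = √(0 - 138)/5 = √(-138)/5 = (I*√138)/5 = I*√138/5)
1/(N(124, -7) - 57052) = 1/(I*√138/5 - 57052) = 1/(-57052 + I*√138/5)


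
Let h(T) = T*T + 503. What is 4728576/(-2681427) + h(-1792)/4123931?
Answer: -518485828607/526572377597 ≈ -0.98464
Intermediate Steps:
h(T) = 503 + T² (h(T) = T² + 503 = 503 + T²)
4728576/(-2681427) + h(-1792)/4123931 = 4728576/(-2681427) + (503 + (-1792)²)/4123931 = 4728576*(-1/2681427) + (503 + 3211264)*(1/4123931) = -1576192/893809 + 3211767*(1/4123931) = -1576192/893809 + 3211767/4123931 = -518485828607/526572377597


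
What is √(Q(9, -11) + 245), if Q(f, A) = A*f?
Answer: √146 ≈ 12.083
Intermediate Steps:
√(Q(9, -11) + 245) = √(-11*9 + 245) = √(-99 + 245) = √146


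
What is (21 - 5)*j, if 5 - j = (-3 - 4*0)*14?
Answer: 752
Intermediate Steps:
j = 47 (j = 5 - (-3 - 4*0)*14 = 5 - (-3 + 0)*14 = 5 - (-3)*14 = 5 - 1*(-42) = 5 + 42 = 47)
(21 - 5)*j = (21 - 5)*47 = 16*47 = 752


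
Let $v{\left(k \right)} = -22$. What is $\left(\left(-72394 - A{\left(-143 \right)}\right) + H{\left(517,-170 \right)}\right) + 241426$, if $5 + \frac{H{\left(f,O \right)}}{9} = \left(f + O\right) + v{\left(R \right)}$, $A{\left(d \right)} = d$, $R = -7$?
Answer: $172055$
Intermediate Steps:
$H{\left(f,O \right)} = -243 + 9 O + 9 f$ ($H{\left(f,O \right)} = -45 + 9 \left(\left(f + O\right) - 22\right) = -45 + 9 \left(\left(O + f\right) - 22\right) = -45 + 9 \left(-22 + O + f\right) = -45 + \left(-198 + 9 O + 9 f\right) = -243 + 9 O + 9 f$)
$\left(\left(-72394 - A{\left(-143 \right)}\right) + H{\left(517,-170 \right)}\right) + 241426 = \left(\left(-72394 - -143\right) + \left(-243 + 9 \left(-170\right) + 9 \cdot 517\right)\right) + 241426 = \left(\left(-72394 + 143\right) - -2880\right) + 241426 = \left(-72251 + 2880\right) + 241426 = -69371 + 241426 = 172055$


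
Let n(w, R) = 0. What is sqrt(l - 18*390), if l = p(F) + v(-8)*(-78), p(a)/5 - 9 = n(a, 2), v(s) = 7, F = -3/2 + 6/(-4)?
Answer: I*sqrt(7521) ≈ 86.724*I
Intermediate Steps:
F = -3 (F = -3*1/2 + 6*(-1/4) = -3/2 - 3/2 = -3)
p(a) = 45 (p(a) = 45 + 5*0 = 45 + 0 = 45)
l = -501 (l = 45 + 7*(-78) = 45 - 546 = -501)
sqrt(l - 18*390) = sqrt(-501 - 18*390) = sqrt(-501 - 7020) = sqrt(-7521) = I*sqrt(7521)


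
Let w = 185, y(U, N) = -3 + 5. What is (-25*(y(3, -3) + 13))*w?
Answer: -69375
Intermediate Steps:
y(U, N) = 2
(-25*(y(3, -3) + 13))*w = -25*(2 + 13)*185 = -25*15*185 = -375*185 = -69375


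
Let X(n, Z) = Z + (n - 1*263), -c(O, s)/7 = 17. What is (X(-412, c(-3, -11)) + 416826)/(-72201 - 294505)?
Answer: -208016/183353 ≈ -1.1345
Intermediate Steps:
c(O, s) = -119 (c(O, s) = -7*17 = -119)
X(n, Z) = -263 + Z + n (X(n, Z) = Z + (n - 263) = Z + (-263 + n) = -263 + Z + n)
(X(-412, c(-3, -11)) + 416826)/(-72201 - 294505) = ((-263 - 119 - 412) + 416826)/(-72201 - 294505) = (-794 + 416826)/(-366706) = 416032*(-1/366706) = -208016/183353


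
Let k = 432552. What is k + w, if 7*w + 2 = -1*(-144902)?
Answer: 453252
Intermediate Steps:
w = 20700 (w = -2/7 + (-1*(-144902))/7 = -2/7 + (⅐)*144902 = -2/7 + 144902/7 = 20700)
k + w = 432552 + 20700 = 453252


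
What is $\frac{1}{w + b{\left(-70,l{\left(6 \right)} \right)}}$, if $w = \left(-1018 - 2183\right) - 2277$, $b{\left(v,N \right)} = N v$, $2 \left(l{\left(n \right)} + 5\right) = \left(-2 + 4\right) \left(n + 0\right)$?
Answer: $- \frac{1}{5548} \approx -0.00018025$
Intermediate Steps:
$l{\left(n \right)} = -5 + n$ ($l{\left(n \right)} = -5 + \frac{\left(-2 + 4\right) \left(n + 0\right)}{2} = -5 + \frac{2 n}{2} = -5 + n$)
$w = -5478$ ($w = -3201 - 2277 = -5478$)
$\frac{1}{w + b{\left(-70,l{\left(6 \right)} \right)}} = \frac{1}{-5478 + \left(-5 + 6\right) \left(-70\right)} = \frac{1}{-5478 + 1 \left(-70\right)} = \frac{1}{-5478 - 70} = \frac{1}{-5548} = - \frac{1}{5548}$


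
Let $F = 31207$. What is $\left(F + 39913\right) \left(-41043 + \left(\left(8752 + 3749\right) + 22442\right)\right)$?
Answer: $-433832000$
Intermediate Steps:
$\left(F + 39913\right) \left(-41043 + \left(\left(8752 + 3749\right) + 22442\right)\right) = \left(31207 + 39913\right) \left(-41043 + \left(\left(8752 + 3749\right) + 22442\right)\right) = 71120 \left(-41043 + \left(12501 + 22442\right)\right) = 71120 \left(-41043 + 34943\right) = 71120 \left(-6100\right) = -433832000$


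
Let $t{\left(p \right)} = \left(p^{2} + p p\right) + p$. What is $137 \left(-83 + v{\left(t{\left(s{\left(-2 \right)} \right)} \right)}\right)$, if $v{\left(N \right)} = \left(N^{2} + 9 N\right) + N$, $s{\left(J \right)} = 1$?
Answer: $-6028$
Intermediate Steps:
$t{\left(p \right)} = p + 2 p^{2}$ ($t{\left(p \right)} = \left(p^{2} + p^{2}\right) + p = 2 p^{2} + p = p + 2 p^{2}$)
$v{\left(N \right)} = N^{2} + 10 N$
$137 \left(-83 + v{\left(t{\left(s{\left(-2 \right)} \right)} \right)}\right) = 137 \left(-83 + 1 \left(1 + 2 \cdot 1\right) \left(10 + 1 \left(1 + 2 \cdot 1\right)\right)\right) = 137 \left(-83 + 1 \left(1 + 2\right) \left(10 + 1 \left(1 + 2\right)\right)\right) = 137 \left(-83 + 1 \cdot 3 \left(10 + 1 \cdot 3\right)\right) = 137 \left(-83 + 3 \left(10 + 3\right)\right) = 137 \left(-83 + 3 \cdot 13\right) = 137 \left(-83 + 39\right) = 137 \left(-44\right) = -6028$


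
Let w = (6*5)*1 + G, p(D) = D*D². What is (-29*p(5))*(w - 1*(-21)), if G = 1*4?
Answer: -199375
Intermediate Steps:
G = 4
p(D) = D³
w = 34 (w = (6*5)*1 + 4 = 30*1 + 4 = 30 + 4 = 34)
(-29*p(5))*(w - 1*(-21)) = (-29*5³)*(34 - 1*(-21)) = (-29*125)*(34 + 21) = -3625*55 = -199375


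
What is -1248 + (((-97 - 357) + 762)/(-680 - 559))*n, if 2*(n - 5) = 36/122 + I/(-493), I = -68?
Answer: -130390352/104371 ≈ -1249.3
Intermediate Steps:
n = 9228/1769 (n = 5 + (36/122 - 68/(-493))/2 = 5 + (36*(1/122) - 68*(-1/493))/2 = 5 + (18/61 + 4/29)/2 = 5 + (1/2)*(766/1769) = 5 + 383/1769 = 9228/1769 ≈ 5.2165)
-1248 + (((-97 - 357) + 762)/(-680 - 559))*n = -1248 + (((-97 - 357) + 762)/(-680 - 559))*(9228/1769) = -1248 + ((-454 + 762)/(-1239))*(9228/1769) = -1248 + (308*(-1/1239))*(9228/1769) = -1248 - 44/177*9228/1769 = -1248 - 135344/104371 = -130390352/104371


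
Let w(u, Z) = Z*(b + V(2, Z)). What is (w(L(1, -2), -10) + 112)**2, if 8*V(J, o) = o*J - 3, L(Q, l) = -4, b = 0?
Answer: 316969/16 ≈ 19811.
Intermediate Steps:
V(J, o) = -3/8 + J*o/8 (V(J, o) = (o*J - 3)/8 = (J*o - 3)/8 = (-3 + J*o)/8 = -3/8 + J*o/8)
w(u, Z) = Z*(-3/8 + Z/4) (w(u, Z) = Z*(0 + (-3/8 + (1/8)*2*Z)) = Z*(0 + (-3/8 + Z/4)) = Z*(-3/8 + Z/4))
(w(L(1, -2), -10) + 112)**2 = ((1/8)*(-10)*(-3 + 2*(-10)) + 112)**2 = ((1/8)*(-10)*(-3 - 20) + 112)**2 = ((1/8)*(-10)*(-23) + 112)**2 = (115/4 + 112)**2 = (563/4)**2 = 316969/16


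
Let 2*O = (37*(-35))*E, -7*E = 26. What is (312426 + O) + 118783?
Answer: 433614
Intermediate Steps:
E = -26/7 (E = -1/7*26 = -26/7 ≈ -3.7143)
O = 2405 (O = ((37*(-35))*(-26/7))/2 = (-1295*(-26/7))/2 = (1/2)*4810 = 2405)
(312426 + O) + 118783 = (312426 + 2405) + 118783 = 314831 + 118783 = 433614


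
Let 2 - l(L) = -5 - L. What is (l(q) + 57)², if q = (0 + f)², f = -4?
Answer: 6400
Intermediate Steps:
q = 16 (q = (0 - 4)² = (-4)² = 16)
l(L) = 7 + L (l(L) = 2 - (-5 - L) = 2 + (5 + L) = 7 + L)
(l(q) + 57)² = ((7 + 16) + 57)² = (23 + 57)² = 80² = 6400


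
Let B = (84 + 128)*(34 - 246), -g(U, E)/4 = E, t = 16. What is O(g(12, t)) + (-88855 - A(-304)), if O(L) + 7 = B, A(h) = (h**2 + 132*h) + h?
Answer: -185790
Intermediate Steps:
A(h) = h**2 + 133*h
g(U, E) = -4*E
B = -44944 (B = 212*(-212) = -44944)
O(L) = -44951 (O(L) = -7 - 44944 = -44951)
O(g(12, t)) + (-88855 - A(-304)) = -44951 + (-88855 - (-304)*(133 - 304)) = -44951 + (-88855 - (-304)*(-171)) = -44951 + (-88855 - 1*51984) = -44951 + (-88855 - 51984) = -44951 - 140839 = -185790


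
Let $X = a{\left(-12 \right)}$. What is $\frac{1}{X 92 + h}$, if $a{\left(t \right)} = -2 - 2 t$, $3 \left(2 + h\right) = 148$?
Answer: $\frac{3}{6214} \approx 0.00048278$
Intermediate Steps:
$h = \frac{142}{3}$ ($h = -2 + \frac{1}{3} \cdot 148 = -2 + \frac{148}{3} = \frac{142}{3} \approx 47.333$)
$X = 22$ ($X = -2 - -24 = -2 + 24 = 22$)
$\frac{1}{X 92 + h} = \frac{1}{22 \cdot 92 + \frac{142}{3}} = \frac{1}{2024 + \frac{142}{3}} = \frac{1}{\frac{6214}{3}} = \frac{3}{6214}$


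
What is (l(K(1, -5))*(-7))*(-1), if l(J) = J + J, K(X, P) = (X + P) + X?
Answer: -42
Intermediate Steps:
K(X, P) = P + 2*X (K(X, P) = (P + X) + X = P + 2*X)
l(J) = 2*J
(l(K(1, -5))*(-7))*(-1) = ((2*(-5 + 2*1))*(-7))*(-1) = ((2*(-5 + 2))*(-7))*(-1) = ((2*(-3))*(-7))*(-1) = -6*(-7)*(-1) = 42*(-1) = -42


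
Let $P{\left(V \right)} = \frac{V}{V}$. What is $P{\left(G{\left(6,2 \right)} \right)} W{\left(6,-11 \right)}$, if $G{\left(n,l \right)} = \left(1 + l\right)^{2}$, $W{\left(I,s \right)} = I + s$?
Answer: $-5$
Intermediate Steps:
$P{\left(V \right)} = 1$
$P{\left(G{\left(6,2 \right)} \right)} W{\left(6,-11 \right)} = 1 \left(6 - 11\right) = 1 \left(-5\right) = -5$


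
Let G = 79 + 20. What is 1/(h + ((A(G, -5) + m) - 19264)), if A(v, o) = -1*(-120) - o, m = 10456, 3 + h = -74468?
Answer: -1/83154 ≈ -1.2026e-5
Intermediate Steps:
h = -74471 (h = -3 - 74468 = -74471)
G = 99
A(v, o) = 120 - o
1/(h + ((A(G, -5) + m) - 19264)) = 1/(-74471 + (((120 - 1*(-5)) + 10456) - 19264)) = 1/(-74471 + (((120 + 5) + 10456) - 19264)) = 1/(-74471 + ((125 + 10456) - 19264)) = 1/(-74471 + (10581 - 19264)) = 1/(-74471 - 8683) = 1/(-83154) = -1/83154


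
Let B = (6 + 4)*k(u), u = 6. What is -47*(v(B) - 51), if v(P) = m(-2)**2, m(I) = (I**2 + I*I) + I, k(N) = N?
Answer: 705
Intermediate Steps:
m(I) = I + 2*I**2 (m(I) = (I**2 + I**2) + I = 2*I**2 + I = I + 2*I**2)
B = 60 (B = (6 + 4)*6 = 10*6 = 60)
v(P) = 36 (v(P) = (-2*(1 + 2*(-2)))**2 = (-2*(1 - 4))**2 = (-2*(-3))**2 = 6**2 = 36)
-47*(v(B) - 51) = -47*(36 - 51) = -47*(-15) = 705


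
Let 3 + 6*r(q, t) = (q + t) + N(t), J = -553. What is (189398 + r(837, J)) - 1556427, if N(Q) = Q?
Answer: -4101223/3 ≈ -1.3671e+6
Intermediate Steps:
r(q, t) = -½ + t/3 + q/6 (r(q, t) = -½ + ((q + t) + t)/6 = -½ + (q + 2*t)/6 = -½ + (t/3 + q/6) = -½ + t/3 + q/6)
(189398 + r(837, J)) - 1556427 = (189398 + (-½ + (⅓)*(-553) + (⅙)*837)) - 1556427 = (189398 + (-½ - 553/3 + 279/2)) - 1556427 = (189398 - 136/3) - 1556427 = 568058/3 - 1556427 = -4101223/3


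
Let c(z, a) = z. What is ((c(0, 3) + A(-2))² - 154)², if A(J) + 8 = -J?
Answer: 13924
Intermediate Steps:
A(J) = -8 - J
((c(0, 3) + A(-2))² - 154)² = ((0 + (-8 - 1*(-2)))² - 154)² = ((0 + (-8 + 2))² - 154)² = ((0 - 6)² - 154)² = ((-6)² - 154)² = (36 - 154)² = (-118)² = 13924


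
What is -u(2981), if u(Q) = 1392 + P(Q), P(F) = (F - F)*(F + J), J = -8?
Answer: -1392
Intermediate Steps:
P(F) = 0 (P(F) = (F - F)*(F - 8) = 0*(-8 + F) = 0)
u(Q) = 1392 (u(Q) = 1392 + 0 = 1392)
-u(2981) = -1*1392 = -1392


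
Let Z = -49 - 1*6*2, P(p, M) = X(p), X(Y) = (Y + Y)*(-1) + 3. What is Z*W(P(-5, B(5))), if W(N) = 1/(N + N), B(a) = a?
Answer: -61/26 ≈ -2.3462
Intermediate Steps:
X(Y) = 3 - 2*Y (X(Y) = (2*Y)*(-1) + 3 = -2*Y + 3 = 3 - 2*Y)
P(p, M) = 3 - 2*p
W(N) = 1/(2*N)
Z = -61 (Z = -49 - 6*2 = -49 - 12 = -61)
Z*W(P(-5, B(5))) = -61/(2*(3 - 2*(-5))) = -61/(2*(3 + 10)) = -61/(2*13) = -61*1/26 = -61/26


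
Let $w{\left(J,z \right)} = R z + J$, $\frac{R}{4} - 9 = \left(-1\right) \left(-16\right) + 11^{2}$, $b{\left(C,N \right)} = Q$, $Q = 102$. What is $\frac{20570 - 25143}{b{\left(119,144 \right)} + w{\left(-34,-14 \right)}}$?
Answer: $\frac{4573}{8108} \approx 0.56401$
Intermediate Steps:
$b{\left(C,N \right)} = 102$
$R = 584$ ($R = 36 + 4 \left(\left(-1\right) \left(-16\right) + 11^{2}\right) = 36 + 4 \left(16 + 121\right) = 36 + 4 \cdot 137 = 36 + 548 = 584$)
$w{\left(J,z \right)} = J + 584 z$ ($w{\left(J,z \right)} = 584 z + J = J + 584 z$)
$\frac{20570 - 25143}{b{\left(119,144 \right)} + w{\left(-34,-14 \right)}} = \frac{20570 - 25143}{102 + \left(-34 + 584 \left(-14\right)\right)} = - \frac{4573}{102 - 8210} = - \frac{4573}{-8108} = \left(-4573\right) \left(- \frac{1}{8108}\right) = \frac{4573}{8108}$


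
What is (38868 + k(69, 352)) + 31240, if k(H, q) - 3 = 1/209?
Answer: 14653200/209 ≈ 70111.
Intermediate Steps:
k(H, q) = 628/209 (k(H, q) = 3 + 1/209 = 628/209)
(38868 + k(69, 352)) + 31240 = (38868 + 628/209) + 31240 = 8124040/209 + 31240 = 14653200/209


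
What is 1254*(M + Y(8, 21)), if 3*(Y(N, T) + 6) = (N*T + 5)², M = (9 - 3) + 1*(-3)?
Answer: 12506560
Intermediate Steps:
M = 3 (M = 6 - 3 = 3)
Y(N, T) = -6 + (5 + N*T)²/3 (Y(N, T) = -6 + (N*T + 5)²/3 = -6 + (5 + N*T)²/3)
1254*(M + Y(8, 21)) = 1254*(3 + (-6 + (5 + 8*21)²/3)) = 1254*(3 + (-6 + (5 + 168)²/3)) = 1254*(3 + (-6 + (⅓)*173²)) = 1254*(3 + (-6 + (⅓)*29929)) = 1254*(3 + (-6 + 29929/3)) = 1254*(3 + 29911/3) = 1254*(29920/3) = 12506560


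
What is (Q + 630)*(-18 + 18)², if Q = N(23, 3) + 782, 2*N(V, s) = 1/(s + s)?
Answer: 0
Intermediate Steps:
N(V, s) = 1/(4*s) (N(V, s) = 1/(2*(s + s)) = 1/(2*((2*s))) = (1/(2*s))/2 = 1/(4*s))
Q = 9385/12 (Q = (¼)/3 + 782 = (¼)*(⅓) + 782 = 1/12 + 782 = 9385/12 ≈ 782.08)
(Q + 630)*(-18 + 18)² = (9385/12 + 630)*(-18 + 18)² = (16945/12)*0² = (16945/12)*0 = 0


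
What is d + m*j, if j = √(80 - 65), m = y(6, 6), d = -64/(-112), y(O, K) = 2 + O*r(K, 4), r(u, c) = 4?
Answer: 4/7 + 26*√15 ≈ 101.27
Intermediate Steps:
y(O, K) = 2 + 4*O (y(O, K) = 2 + O*4 = 2 + 4*O)
d = 4/7 (d = -64*(-1/112) = 4/7 ≈ 0.57143)
m = 26 (m = 2 + 4*6 = 2 + 24 = 26)
j = √15 ≈ 3.8730
d + m*j = 4/7 + 26*√15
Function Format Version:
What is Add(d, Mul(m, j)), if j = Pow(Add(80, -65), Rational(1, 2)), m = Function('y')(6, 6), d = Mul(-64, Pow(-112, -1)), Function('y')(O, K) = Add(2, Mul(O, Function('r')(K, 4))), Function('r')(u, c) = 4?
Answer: Add(Rational(4, 7), Mul(26, Pow(15, Rational(1, 2)))) ≈ 101.27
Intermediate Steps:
Function('y')(O, K) = Add(2, Mul(4, O)) (Function('y')(O, K) = Add(2, Mul(O, 4)) = Add(2, Mul(4, O)))
d = Rational(4, 7) (d = Mul(-64, Rational(-1, 112)) = Rational(4, 7) ≈ 0.57143)
m = 26 (m = Add(2, Mul(4, 6)) = Add(2, 24) = 26)
j = Pow(15, Rational(1, 2)) ≈ 3.8730
Add(d, Mul(m, j)) = Add(Rational(4, 7), Mul(26, Pow(15, Rational(1, 2))))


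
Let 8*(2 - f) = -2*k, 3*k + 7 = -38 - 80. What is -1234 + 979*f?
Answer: -113687/12 ≈ -9473.9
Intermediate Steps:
k = -125/3 (k = -7/3 + (-38 - 80)/3 = -7/3 + (⅓)*(-118) = -7/3 - 118/3 = -125/3 ≈ -41.667)
f = -101/12 (f = 2 - (-1)*(-125)/(4*3) = 2 - ⅛*250/3 = 2 - 125/12 = -101/12 ≈ -8.4167)
-1234 + 979*f = -1234 + 979*(-101/12) = -1234 - 98879/12 = -113687/12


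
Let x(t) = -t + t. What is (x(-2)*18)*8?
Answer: 0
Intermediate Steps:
x(t) = 0
(x(-2)*18)*8 = (0*18)*8 = 0*8 = 0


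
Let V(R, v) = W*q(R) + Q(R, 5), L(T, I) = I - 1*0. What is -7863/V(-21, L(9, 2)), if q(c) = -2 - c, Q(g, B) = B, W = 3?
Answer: -7863/62 ≈ -126.82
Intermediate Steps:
L(T, I) = I (L(T, I) = I + 0 = I)
V(R, v) = -1 - 3*R (V(R, v) = 3*(-2 - R) + 5 = (-6 - 3*R) + 5 = -1 - 3*R)
-7863/V(-21, L(9, 2)) = -7863/(-1 - 3*(-21)) = -7863/(-1 + 63) = -7863/62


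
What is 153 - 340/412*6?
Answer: 15249/103 ≈ 148.05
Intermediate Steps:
153 - 340/412*6 = 153 - 340*1/412*6 = 153 - 85/103*6 = 153 - 510/103 = 15249/103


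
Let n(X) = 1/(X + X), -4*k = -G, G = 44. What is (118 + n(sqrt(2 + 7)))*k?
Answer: 7799/6 ≈ 1299.8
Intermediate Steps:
k = 11 (k = -(-1)*44/4 = -1/4*(-44) = 11)
n(X) = 1/(2*X)
(118 + n(sqrt(2 + 7)))*k = (118 + 1/(2*(sqrt(2 + 7))))*11 = (118 + 1/(2*(sqrt(9))))*11 = (118 + (1/2)/3)*11 = (118 + (1/2)*(1/3))*11 = (118 + 1/6)*11 = (709/6)*11 = 7799/6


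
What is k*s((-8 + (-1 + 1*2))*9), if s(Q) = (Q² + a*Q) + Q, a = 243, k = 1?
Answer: -11403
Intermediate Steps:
s(Q) = Q² + 244*Q (s(Q) = (Q² + 243*Q) + Q = Q² + 244*Q)
k*s((-8 + (-1 + 1*2))*9) = 1*(((-8 + (-1 + 1*2))*9)*(244 + (-8 + (-1 + 1*2))*9)) = 1*(((-8 + (-1 + 2))*9)*(244 + (-8 + (-1 + 2))*9)) = 1*(((-8 + 1)*9)*(244 + (-8 + 1)*9)) = 1*((-7*9)*(244 - 7*9)) = 1*(-63*(244 - 63)) = 1*(-63*181) = 1*(-11403) = -11403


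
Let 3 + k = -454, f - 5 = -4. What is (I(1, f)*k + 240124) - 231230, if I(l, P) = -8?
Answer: 12550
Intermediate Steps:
f = 1 (f = 5 - 4 = 1)
k = -457 (k = -3 - 454 = -457)
(I(1, f)*k + 240124) - 231230 = (-8*(-457) + 240124) - 231230 = (3656 + 240124) - 231230 = 243780 - 231230 = 12550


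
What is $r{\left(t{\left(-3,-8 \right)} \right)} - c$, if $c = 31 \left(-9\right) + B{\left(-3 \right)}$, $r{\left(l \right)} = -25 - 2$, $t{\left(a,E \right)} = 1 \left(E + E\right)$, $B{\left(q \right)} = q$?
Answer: $255$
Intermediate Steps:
$t{\left(a,E \right)} = 2 E$ ($t{\left(a,E \right)} = 1 \cdot 2 E = 2 E$)
$r{\left(l \right)} = -27$ ($r{\left(l \right)} = -25 - 2 = -27$)
$c = -282$ ($c = 31 \left(-9\right) - 3 = -279 - 3 = -282$)
$r{\left(t{\left(-3,-8 \right)} \right)} - c = -27 - -282 = -27 + 282 = 255$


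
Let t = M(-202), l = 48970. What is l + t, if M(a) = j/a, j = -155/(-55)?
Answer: 108811309/2222 ≈ 48970.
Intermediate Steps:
j = 31/11 (j = -155*(-1)/55 = -1*(-31/11) = 31/11 ≈ 2.8182)
M(a) = 31/(11*a)
t = -31/2222 (t = (31/11)/(-202) = (31/11)*(-1/202) = -31/2222 ≈ -0.013951)
l + t = 48970 - 31/2222 = 108811309/2222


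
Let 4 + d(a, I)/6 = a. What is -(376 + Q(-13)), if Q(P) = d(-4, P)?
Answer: -328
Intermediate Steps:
d(a, I) = -24 + 6*a
Q(P) = -48 (Q(P) = -24 + 6*(-4) = -24 - 24 = -48)
-(376 + Q(-13)) = -(376 - 48) = -1*328 = -328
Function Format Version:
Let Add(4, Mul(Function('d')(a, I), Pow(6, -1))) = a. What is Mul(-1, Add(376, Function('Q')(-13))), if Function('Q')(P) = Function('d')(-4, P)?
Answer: -328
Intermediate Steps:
Function('d')(a, I) = Add(-24, Mul(6, a))
Function('Q')(P) = -48 (Function('Q')(P) = Add(-24, Mul(6, -4)) = Add(-24, -24) = -48)
Mul(-1, Add(376, Function('Q')(-13))) = Mul(-1, Add(376, -48)) = Mul(-1, 328) = -328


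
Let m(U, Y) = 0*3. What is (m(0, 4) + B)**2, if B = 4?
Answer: 16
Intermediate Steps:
m(U, Y) = 0
(m(0, 4) + B)**2 = (0 + 4)**2 = 4**2 = 16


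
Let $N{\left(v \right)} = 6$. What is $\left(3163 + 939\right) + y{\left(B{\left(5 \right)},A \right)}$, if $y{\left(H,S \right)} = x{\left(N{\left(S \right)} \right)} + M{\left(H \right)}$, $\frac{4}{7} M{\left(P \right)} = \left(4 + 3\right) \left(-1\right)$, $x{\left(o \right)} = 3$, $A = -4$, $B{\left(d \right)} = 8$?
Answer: $\frac{16371}{4} \approx 4092.8$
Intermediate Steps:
$M{\left(P \right)} = - \frac{49}{4}$ ($M{\left(P \right)} = \frac{7 \left(4 + 3\right) \left(-1\right)}{4} = \frac{7 \cdot 7 \left(-1\right)}{4} = \frac{7}{4} \left(-7\right) = - \frac{49}{4}$)
$y{\left(H,S \right)} = - \frac{37}{4}$ ($y{\left(H,S \right)} = 3 - \frac{49}{4} = - \frac{37}{4}$)
$\left(3163 + 939\right) + y{\left(B{\left(5 \right)},A \right)} = \left(3163 + 939\right) - \frac{37}{4} = 4102 - \frac{37}{4} = \frac{16371}{4}$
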